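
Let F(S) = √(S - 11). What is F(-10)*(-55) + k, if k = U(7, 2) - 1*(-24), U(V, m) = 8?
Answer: 32 - 55*I*√21 ≈ 32.0 - 252.04*I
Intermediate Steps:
F(S) = √(-11 + S)
k = 32 (k = 8 - 1*(-24) = 8 + 24 = 32)
F(-10)*(-55) + k = √(-11 - 10)*(-55) + 32 = √(-21)*(-55) + 32 = (I*√21)*(-55) + 32 = -55*I*√21 + 32 = 32 - 55*I*√21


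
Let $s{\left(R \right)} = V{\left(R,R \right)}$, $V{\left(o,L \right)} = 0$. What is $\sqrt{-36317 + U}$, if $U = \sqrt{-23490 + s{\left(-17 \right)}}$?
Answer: $\sqrt{-36317 + 9 i \sqrt{290}} \approx 0.4021 + 190.57 i$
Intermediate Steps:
$s{\left(R \right)} = 0$
$U = 9 i \sqrt{290}$ ($U = \sqrt{-23490 + 0} = \sqrt{-23490} = 9 i \sqrt{290} \approx 153.26 i$)
$\sqrt{-36317 + U} = \sqrt{-36317 + 9 i \sqrt{290}}$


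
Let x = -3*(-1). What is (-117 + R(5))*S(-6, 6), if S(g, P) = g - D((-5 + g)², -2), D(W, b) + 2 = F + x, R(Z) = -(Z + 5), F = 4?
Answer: 1397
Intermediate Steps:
x = 3
R(Z) = -5 - Z (R(Z) = -(5 + Z) = -5 - Z)
D(W, b) = 5 (D(W, b) = -2 + (4 + 3) = -2 + 7 = 5)
S(g, P) = -5 + g (S(g, P) = g - 1*5 = g - 5 = -5 + g)
(-117 + R(5))*S(-6, 6) = (-117 + (-5 - 1*5))*(-5 - 6) = (-117 + (-5 - 5))*(-11) = (-117 - 10)*(-11) = -127*(-11) = 1397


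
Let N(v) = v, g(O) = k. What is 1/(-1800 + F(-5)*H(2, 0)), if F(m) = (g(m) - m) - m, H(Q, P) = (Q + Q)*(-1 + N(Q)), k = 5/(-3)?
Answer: -3/5300 ≈ -0.00056604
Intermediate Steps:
k = -5/3 (k = 5*(-1/3) = -5/3 ≈ -1.6667)
g(O) = -5/3
H(Q, P) = 2*Q*(-1 + Q) (H(Q, P) = (Q + Q)*(-1 + Q) = (2*Q)*(-1 + Q) = 2*Q*(-1 + Q))
F(m) = -5/3 - 2*m (F(m) = (-5/3 - m) - m = -5/3 - 2*m)
1/(-1800 + F(-5)*H(2, 0)) = 1/(-1800 + (-5/3 - 2*(-5))*(2*2*(-1 + 2))) = 1/(-1800 + (-5/3 + 10)*(2*2*1)) = 1/(-1800 + (25/3)*4) = 1/(-1800 + 100/3) = 1/(-5300/3) = -3/5300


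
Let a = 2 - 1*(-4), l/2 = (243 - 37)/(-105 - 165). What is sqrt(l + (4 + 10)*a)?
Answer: sqrt(167010)/45 ≈ 9.0815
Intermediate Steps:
l = -206/135 (l = 2*((243 - 37)/(-105 - 165)) = 2*(206/(-270)) = 2*(206*(-1/270)) = 2*(-103/135) = -206/135 ≈ -1.5259)
a = 6 (a = 2 + 4 = 6)
sqrt(l + (4 + 10)*a) = sqrt(-206/135 + (4 + 10)*6) = sqrt(-206/135 + 14*6) = sqrt(-206/135 + 84) = sqrt(11134/135) = sqrt(167010)/45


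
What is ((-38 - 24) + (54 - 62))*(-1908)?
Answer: 133560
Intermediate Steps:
((-38 - 24) + (54 - 62))*(-1908) = (-62 - 8)*(-1908) = -70*(-1908) = 133560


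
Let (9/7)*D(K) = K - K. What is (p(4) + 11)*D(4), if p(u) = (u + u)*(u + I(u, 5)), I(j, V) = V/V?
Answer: 0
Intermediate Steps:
I(j, V) = 1
p(u) = 2*u*(1 + u) (p(u) = (u + u)*(u + 1) = (2*u)*(1 + u) = 2*u*(1 + u))
D(K) = 0 (D(K) = 7*(K - K)/9 = (7/9)*0 = 0)
(p(4) + 11)*D(4) = (2*4*(1 + 4) + 11)*0 = (2*4*5 + 11)*0 = (40 + 11)*0 = 51*0 = 0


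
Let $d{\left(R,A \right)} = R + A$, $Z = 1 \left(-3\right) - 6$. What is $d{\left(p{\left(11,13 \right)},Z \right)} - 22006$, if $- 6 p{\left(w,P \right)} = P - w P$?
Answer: $- \frac{65980}{3} \approx -21993.0$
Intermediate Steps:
$Z = -9$ ($Z = -3 - 6 = -9$)
$p{\left(w,P \right)} = - \frac{P}{6} + \frac{P w}{6}$ ($p{\left(w,P \right)} = - \frac{P - w P}{6} = - \frac{P - P w}{6} = - \frac{P}{6} + \frac{P w}{6}$)
$d{\left(R,A \right)} = A + R$
$d{\left(p{\left(11,13 \right)},Z \right)} - 22006 = \left(-9 + \frac{1}{6} \cdot 13 \left(-1 + 11\right)\right) - 22006 = \left(-9 + \frac{1}{6} \cdot 13 \cdot 10\right) - 22006 = \left(-9 + \frac{65}{3}\right) - 22006 = \frac{38}{3} - 22006 = - \frac{65980}{3}$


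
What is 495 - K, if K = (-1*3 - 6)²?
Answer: 414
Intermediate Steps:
K = 81 (K = (-3 - 6)² = (-9)² = 81)
495 - K = 495 - 1*81 = 495 - 81 = 414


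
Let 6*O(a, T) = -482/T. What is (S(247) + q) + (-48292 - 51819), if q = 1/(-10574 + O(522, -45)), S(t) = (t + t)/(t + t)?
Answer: -142881897525/1427249 ≈ -1.0011e+5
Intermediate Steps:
O(a, T) = -241/(3*T) (O(a, T) = (-482/T)/6 = -241/(3*T))
S(t) = 1 (S(t) = (2*t)/((2*t)) = (2*t)*(1/(2*t)) = 1)
q = -135/1427249 (q = 1/(-10574 - 241/3/(-45)) = 1/(-10574 - 241/3*(-1/45)) = 1/(-10574 + 241/135) = 1/(-1427249/135) = -135/1427249 ≈ -9.4588e-5)
(S(247) + q) + (-48292 - 51819) = (1 - 135/1427249) + (-48292 - 51819) = 1427114/1427249 - 100111 = -142881897525/1427249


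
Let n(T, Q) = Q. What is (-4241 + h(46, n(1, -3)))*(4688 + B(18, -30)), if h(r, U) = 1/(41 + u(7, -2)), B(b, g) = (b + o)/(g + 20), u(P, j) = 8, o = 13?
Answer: -4867798496/245 ≈ -1.9869e+7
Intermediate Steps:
B(b, g) = (13 + b)/(20 + g) (B(b, g) = (b + 13)/(g + 20) = (13 + b)/(20 + g))
h(r, U) = 1/49 (h(r, U) = 1/(41 + 8) = 1/49)
(-4241 + h(46, n(1, -3)))*(4688 + B(18, -30)) = (-4241 + 1/49)*(4688 + (13 + 18)/(20 - 30)) = -207808*(4688 + 31/(-10))/49 = -207808*(4688 - 1/10*31)/49 = -207808*(4688 - 31/10)/49 = -207808/49*46849/10 = -4867798496/245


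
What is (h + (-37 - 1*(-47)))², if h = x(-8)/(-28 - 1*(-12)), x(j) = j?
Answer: 441/4 ≈ 110.25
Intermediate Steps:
h = ½ (h = -8/(-28 - 1*(-12)) = -8/(-28 + 12) = -8/(-16) = -8*(-1/16) = ½ ≈ 0.50000)
(h + (-37 - 1*(-47)))² = (½ + (-37 - 1*(-47)))² = (½ + (-37 + 47))² = (½ + 10)² = (21/2)² = 441/4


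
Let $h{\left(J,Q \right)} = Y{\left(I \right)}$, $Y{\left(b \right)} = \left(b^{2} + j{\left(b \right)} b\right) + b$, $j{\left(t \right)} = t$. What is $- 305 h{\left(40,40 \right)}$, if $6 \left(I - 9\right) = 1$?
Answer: $- \frac{486475}{9} \approx -54053.0$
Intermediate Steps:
$I = \frac{55}{6}$ ($I = 9 + \frac{1}{6} \cdot 1 = 9 + \frac{1}{6} = \frac{55}{6} \approx 9.1667$)
$Y{\left(b \right)} = b + 2 b^{2}$ ($Y{\left(b \right)} = \left(b^{2} + b b\right) + b = \left(b^{2} + b^{2}\right) + b = 2 b^{2} + b = b + 2 b^{2}$)
$h{\left(J,Q \right)} = \frac{1595}{9}$ ($h{\left(J,Q \right)} = \frac{55 \left(1 + 2 \cdot \frac{55}{6}\right)}{6} = \frac{55 \left(1 + \frac{55}{3}\right)}{6} = \frac{55}{6} \cdot \frac{58}{3} = \frac{1595}{9}$)
$- 305 h{\left(40,40 \right)} = \left(-305\right) \frac{1595}{9} = - \frac{486475}{9}$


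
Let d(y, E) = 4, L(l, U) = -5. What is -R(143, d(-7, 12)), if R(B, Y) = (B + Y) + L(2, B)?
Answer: -142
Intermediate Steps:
R(B, Y) = -5 + B + Y (R(B, Y) = (B + Y) - 5 = -5 + B + Y)
-R(143, d(-7, 12)) = -(-5 + 143 + 4) = -1*142 = -142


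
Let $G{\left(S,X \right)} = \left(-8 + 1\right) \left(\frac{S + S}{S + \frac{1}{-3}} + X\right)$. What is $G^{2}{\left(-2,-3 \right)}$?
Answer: $81$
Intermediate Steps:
$G{\left(S,X \right)} = - 7 X - \frac{14 S}{- \frac{1}{3} + S}$ ($G{\left(S,X \right)} = - 7 \left(\frac{2 S}{S - \frac{1}{3}} + X\right) = - 7 \left(\frac{2 S}{- \frac{1}{3} + S} + X\right) = - 7 \left(X + \frac{2 S}{- \frac{1}{3} + S}\right) = - 7 X - \frac{14 S}{- \frac{1}{3} + S}$)
$G^{2}{\left(-2,-3 \right)} = \left(\frac{7 \left(-3 - -12 - \left(-6\right) \left(-3\right)\right)}{-1 + 3 \left(-2\right)}\right)^{2} = \left(\frac{7 \left(-3 + 12 - 18\right)}{-1 - 6}\right)^{2} = \left(7 \frac{1}{-7} \left(-9\right)\right)^{2} = \left(7 \left(- \frac{1}{7}\right) \left(-9\right)\right)^{2} = 9^{2} = 81$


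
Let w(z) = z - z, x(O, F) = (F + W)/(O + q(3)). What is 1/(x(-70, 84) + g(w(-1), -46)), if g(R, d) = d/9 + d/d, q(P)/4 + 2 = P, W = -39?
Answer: -198/949 ≈ -0.20864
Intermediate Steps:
q(P) = -8 + 4*P
x(O, F) = (-39 + F)/(4 + O) (x(O, F) = (F - 39)/(O + (-8 + 4*3)) = (-39 + F)/(O + (-8 + 12)) = (-39 + F)/(O + 4) = (-39 + F)/(4 + O))
w(z) = 0
g(R, d) = 1 + d/9 (g(R, d) = d*(⅑) + 1 = d/9 + 1 = 1 + d/9)
1/(x(-70, 84) + g(w(-1), -46)) = 1/((-39 + 84)/(4 - 70) + (1 + (⅑)*(-46))) = 1/(45/(-66) + (1 - 46/9)) = 1/(-1/66*45 - 37/9) = 1/(-15/22 - 37/9) = 1/(-949/198) = -198/949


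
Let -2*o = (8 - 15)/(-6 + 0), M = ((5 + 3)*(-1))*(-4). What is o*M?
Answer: -56/3 ≈ -18.667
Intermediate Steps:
M = 32 (M = (8*(-1))*(-4) = -8*(-4) = 32)
o = -7/12 (o = -(8 - 15)/(2*(-6 + 0)) = -(-7)/(2*(-6)) = -(-7)*(-1)/(2*6) = -1/2*7/6 = -7/12 ≈ -0.58333)
o*M = -7/12*32 = -56/3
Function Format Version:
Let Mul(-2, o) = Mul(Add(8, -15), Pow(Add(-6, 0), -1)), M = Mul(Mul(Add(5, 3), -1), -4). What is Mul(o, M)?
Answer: Rational(-56, 3) ≈ -18.667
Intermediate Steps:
M = 32 (M = Mul(Mul(8, -1), -4) = Mul(-8, -4) = 32)
o = Rational(-7, 12) (o = Mul(Rational(-1, 2), Mul(Add(8, -15), Pow(Add(-6, 0), -1))) = Mul(Rational(-1, 2), Mul(-7, Pow(-6, -1))) = Mul(Rational(-1, 2), Mul(-7, Rational(-1, 6))) = Mul(Rational(-1, 2), Rational(7, 6)) = Rational(-7, 12) ≈ -0.58333)
Mul(o, M) = Mul(Rational(-7, 12), 32) = Rational(-56, 3)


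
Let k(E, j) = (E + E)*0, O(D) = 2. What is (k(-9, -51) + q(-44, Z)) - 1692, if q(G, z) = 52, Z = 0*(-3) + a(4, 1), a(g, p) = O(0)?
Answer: -1640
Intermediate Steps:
k(E, j) = 0 (k(E, j) = (2*E)*0 = 0)
a(g, p) = 2
Z = 2 (Z = 0*(-3) + 2 = 0 + 2 = 2)
(k(-9, -51) + q(-44, Z)) - 1692 = (0 + 52) - 1692 = 52 - 1692 = -1640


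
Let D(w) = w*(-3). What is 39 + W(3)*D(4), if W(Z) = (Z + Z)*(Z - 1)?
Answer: -105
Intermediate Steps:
D(w) = -3*w
W(Z) = 2*Z*(-1 + Z) (W(Z) = (2*Z)*(-1 + Z) = 2*Z*(-1 + Z))
39 + W(3)*D(4) = 39 + (2*3*(-1 + 3))*(-3*4) = 39 + (2*3*2)*(-12) = 39 + 12*(-12) = 39 - 144 = -105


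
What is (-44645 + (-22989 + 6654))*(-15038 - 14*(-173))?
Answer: 769323680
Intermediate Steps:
(-44645 + (-22989 + 6654))*(-15038 - 14*(-173)) = (-44645 - 16335)*(-15038 + 2422) = -60980*(-12616) = 769323680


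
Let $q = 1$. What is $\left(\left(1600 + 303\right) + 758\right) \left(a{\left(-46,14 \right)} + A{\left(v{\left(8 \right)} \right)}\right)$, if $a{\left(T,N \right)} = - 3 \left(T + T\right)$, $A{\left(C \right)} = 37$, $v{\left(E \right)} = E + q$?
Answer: $832893$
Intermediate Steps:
$v{\left(E \right)} = 1 + E$ ($v{\left(E \right)} = E + 1 = 1 + E$)
$a{\left(T,N \right)} = - 6 T$ ($a{\left(T,N \right)} = - 3 \cdot 2 T = - 6 T$)
$\left(\left(1600 + 303\right) + 758\right) \left(a{\left(-46,14 \right)} + A{\left(v{\left(8 \right)} \right)}\right) = \left(\left(1600 + 303\right) + 758\right) \left(\left(-6\right) \left(-46\right) + 37\right) = \left(1903 + 758\right) \left(276 + 37\right) = 2661 \cdot 313 = 832893$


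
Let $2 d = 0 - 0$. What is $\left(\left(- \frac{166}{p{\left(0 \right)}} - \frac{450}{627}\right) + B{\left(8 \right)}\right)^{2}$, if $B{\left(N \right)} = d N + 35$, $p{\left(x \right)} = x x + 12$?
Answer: $\frac{657563449}{1572516} \approx 418.16$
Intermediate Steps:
$d = 0$ ($d = \frac{0 - 0}{2} = \frac{0 + 0}{2} = \frac{1}{2} \cdot 0 = 0$)
$p{\left(x \right)} = 12 + x^{2}$ ($p{\left(x \right)} = x^{2} + 12 = 12 + x^{2}$)
$B{\left(N \right)} = 35$ ($B{\left(N \right)} = 0 N + 35 = 0 + 35 = 35$)
$\left(\left(- \frac{166}{p{\left(0 \right)}} - \frac{450}{627}\right) + B{\left(8 \right)}\right)^{2} = \left(\left(- \frac{166}{12 + 0^{2}} - \frac{450}{627}\right) + 35\right)^{2} = \left(\left(- \frac{166}{12 + 0} - \frac{150}{209}\right) + 35\right)^{2} = \left(\left(- \frac{166}{12} - \frac{150}{209}\right) + 35\right)^{2} = \left(\left(\left(-166\right) \frac{1}{12} - \frac{150}{209}\right) + 35\right)^{2} = \left(\left(- \frac{83}{6} - \frac{150}{209}\right) + 35\right)^{2} = \left(- \frac{18247}{1254} + 35\right)^{2} = \left(\frac{25643}{1254}\right)^{2} = \frac{657563449}{1572516}$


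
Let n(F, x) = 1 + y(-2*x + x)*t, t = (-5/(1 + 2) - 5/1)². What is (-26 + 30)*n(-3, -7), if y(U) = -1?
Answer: -1564/9 ≈ -173.78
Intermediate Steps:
t = 400/9 (t = (-5/3 - 5*1)² = (-5*⅓ - 5)² = (-5/3 - 5)² = (-20/3)² = 400/9 ≈ 44.444)
n(F, x) = -391/9 (n(F, x) = 1 - 1*400/9 = 1 - 400/9 = -391/9)
(-26 + 30)*n(-3, -7) = (-26 + 30)*(-391/9) = 4*(-391/9) = -1564/9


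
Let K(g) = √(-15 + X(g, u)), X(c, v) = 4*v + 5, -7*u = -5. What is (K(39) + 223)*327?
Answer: 72921 + 1635*I*√14/7 ≈ 72921.0 + 873.94*I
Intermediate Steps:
u = 5/7 (u = -⅐*(-5) = 5/7 ≈ 0.71429)
X(c, v) = 5 + 4*v
K(g) = 5*I*√14/7 (K(g) = √(-15 + (5 + 4*(5/7))) = √(-15 + (5 + 20/7)) = √(-15 + 55/7) = √(-50/7) = 5*I*√14/7)
(K(39) + 223)*327 = (5*I*√14/7 + 223)*327 = (223 + 5*I*√14/7)*327 = 72921 + 1635*I*√14/7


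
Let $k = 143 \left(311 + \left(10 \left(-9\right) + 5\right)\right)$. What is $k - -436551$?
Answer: $468869$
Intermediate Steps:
$k = 32318$ ($k = 143 \left(311 + \left(-90 + 5\right)\right) = 143 \left(311 - 85\right) = 143 \cdot 226 = 32318$)
$k - -436551 = 32318 - -436551 = 32318 + 436551 = 468869$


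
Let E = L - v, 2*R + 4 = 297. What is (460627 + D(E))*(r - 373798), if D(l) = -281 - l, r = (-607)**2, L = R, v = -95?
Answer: -4922197941/2 ≈ -2.4611e+9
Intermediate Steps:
R = 293/2 (R = -2 + (1/2)*297 = -2 + 297/2 = 293/2 ≈ 146.50)
L = 293/2 ≈ 146.50
r = 368449
E = 483/2 (E = 293/2 - 1*(-95) = 293/2 + 95 = 483/2 ≈ 241.50)
(460627 + D(E))*(r - 373798) = (460627 + (-281 - 1*483/2))*(368449 - 373798) = (460627 + (-281 - 483/2))*(-5349) = (460627 - 1045/2)*(-5349) = (920209/2)*(-5349) = -4922197941/2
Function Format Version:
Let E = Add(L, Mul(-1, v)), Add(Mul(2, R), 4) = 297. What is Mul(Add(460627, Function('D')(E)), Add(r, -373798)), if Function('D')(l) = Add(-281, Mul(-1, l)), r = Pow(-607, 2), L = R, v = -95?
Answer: Rational(-4922197941, 2) ≈ -2.4611e+9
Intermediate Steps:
R = Rational(293, 2) (R = Add(-2, Mul(Rational(1, 2), 297)) = Add(-2, Rational(297, 2)) = Rational(293, 2) ≈ 146.50)
L = Rational(293, 2) ≈ 146.50
r = 368449
E = Rational(483, 2) (E = Add(Rational(293, 2), Mul(-1, -95)) = Add(Rational(293, 2), 95) = Rational(483, 2) ≈ 241.50)
Mul(Add(460627, Function('D')(E)), Add(r, -373798)) = Mul(Add(460627, Add(-281, Mul(-1, Rational(483, 2)))), Add(368449, -373798)) = Mul(Add(460627, Add(-281, Rational(-483, 2))), -5349) = Mul(Add(460627, Rational(-1045, 2)), -5349) = Mul(Rational(920209, 2), -5349) = Rational(-4922197941, 2)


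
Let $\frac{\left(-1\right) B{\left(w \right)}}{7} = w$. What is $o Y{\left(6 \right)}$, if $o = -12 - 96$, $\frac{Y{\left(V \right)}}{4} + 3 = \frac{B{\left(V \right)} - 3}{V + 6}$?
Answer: $2916$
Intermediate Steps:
$B{\left(w \right)} = - 7 w$
$Y{\left(V \right)} = -12 + \frac{4 \left(-3 - 7 V\right)}{6 + V}$ ($Y{\left(V \right)} = -12 + 4 \frac{- 7 V - 3}{V + 6} = -12 + 4 \frac{-3 - 7 V}{6 + V} = -12 + \frac{4 \left(-3 - 7 V\right)}{6 + V}$)
$o = -108$ ($o = -12 - 96 = -108$)
$o Y{\left(6 \right)} = - 108 \frac{4 \left(-21 - 60\right)}{6 + 6} = - 108 \frac{4 \left(-21 - 60\right)}{12} = - 108 \cdot 4 \cdot \frac{1}{12} \left(-81\right) = \left(-108\right) \left(-27\right) = 2916$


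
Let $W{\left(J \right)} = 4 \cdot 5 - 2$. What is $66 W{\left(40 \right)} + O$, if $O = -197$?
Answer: $991$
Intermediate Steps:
$W{\left(J \right)} = 18$ ($W{\left(J \right)} = 20 - 2 = 18$)
$66 W{\left(40 \right)} + O = 66 \cdot 18 - 197 = 1188 - 197 = 991$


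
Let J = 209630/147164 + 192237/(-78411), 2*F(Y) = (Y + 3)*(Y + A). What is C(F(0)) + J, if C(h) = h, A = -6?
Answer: -19284425929/1923212734 ≈ -10.027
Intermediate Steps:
F(Y) = (-6 + Y)*(3 + Y)/2 (F(Y) = ((Y + 3)*(Y - 6))/2 = ((3 + Y)*(-6 + Y))/2 = ((-6 + Y)*(3 + Y))/2 = (-6 + Y)*(3 + Y)/2)
J = -1975511323/1923212734 (J = 209630*(1/147164) + 192237*(-1/78411) = 104815/73582 - 64079/26137 = -1975511323/1923212734 ≈ -1.0272)
C(F(0)) + J = (-9 + (½)*0² - 3/2*0) - 1975511323/1923212734 = (-9 + (½)*0 + 0) - 1975511323/1923212734 = (-9 + 0 + 0) - 1975511323/1923212734 = -9 - 1975511323/1923212734 = -19284425929/1923212734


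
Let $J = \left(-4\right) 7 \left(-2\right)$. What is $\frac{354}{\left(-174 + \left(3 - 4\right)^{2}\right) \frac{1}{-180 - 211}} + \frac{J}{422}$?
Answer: $\frac{29210198}{36503} \approx 800.21$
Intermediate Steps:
$J = 56$ ($J = \left(-28\right) \left(-2\right) = 56$)
$\frac{354}{\left(-174 + \left(3 - 4\right)^{2}\right) \frac{1}{-180 - 211}} + \frac{J}{422} = \frac{354}{\left(-174 + \left(3 - 4\right)^{2}\right) \frac{1}{-180 - 211}} + \frac{56}{422} = \frac{354}{\left(-174 + \left(-1\right)^{2}\right) \frac{1}{-391}} + 56 \cdot \frac{1}{422} = \frac{354}{\left(-174 + 1\right) \left(- \frac{1}{391}\right)} + \frac{28}{211} = \frac{354}{\left(-173\right) \left(- \frac{1}{391}\right)} + \frac{28}{211} = \frac{354}{\frac{173}{391}} + \frac{28}{211} = 354 \cdot \frac{391}{173} + \frac{28}{211} = \frac{138414}{173} + \frac{28}{211} = \frac{29210198}{36503}$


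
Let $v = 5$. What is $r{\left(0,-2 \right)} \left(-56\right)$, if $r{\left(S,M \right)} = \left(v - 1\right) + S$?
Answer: $-224$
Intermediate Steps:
$r{\left(S,M \right)} = 4 + S$ ($r{\left(S,M \right)} = \left(5 - 1\right) + S = 4 + S$)
$r{\left(0,-2 \right)} \left(-56\right) = \left(4 + 0\right) \left(-56\right) = 4 \left(-56\right) = -224$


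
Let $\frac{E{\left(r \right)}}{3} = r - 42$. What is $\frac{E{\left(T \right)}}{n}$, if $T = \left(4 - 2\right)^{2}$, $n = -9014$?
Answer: $\frac{57}{4507} \approx 0.012647$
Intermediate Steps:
$T = 4$ ($T = 2^{2} = 4$)
$E{\left(r \right)} = -126 + 3 r$ ($E{\left(r \right)} = 3 \left(r - 42\right) = 3 \left(-42 + r\right) = -126 + 3 r$)
$\frac{E{\left(T \right)}}{n} = \frac{-126 + 3 \cdot 4}{-9014} = \left(-126 + 12\right) \left(- \frac{1}{9014}\right) = \left(-114\right) \left(- \frac{1}{9014}\right) = \frac{57}{4507}$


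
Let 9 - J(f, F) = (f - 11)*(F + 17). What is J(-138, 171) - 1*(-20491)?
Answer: 48512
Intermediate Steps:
J(f, F) = 9 - (-11 + f)*(17 + F) (J(f, F) = 9 - (f - 11)*(F + 17) = 9 - (-11 + f)*(17 + F))
J(-138, 171) - 1*(-20491) = (196 - 17*(-138) + 11*171 - 1*171*(-138)) - 1*(-20491) = (196 + 2346 + 1881 + 23598) + 20491 = 28021 + 20491 = 48512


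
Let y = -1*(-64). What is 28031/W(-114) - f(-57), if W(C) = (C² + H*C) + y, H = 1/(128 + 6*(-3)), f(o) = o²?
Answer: -2332029802/718243 ≈ -3246.9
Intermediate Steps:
y = 64
H = 1/110 (H = 1/(128 - 18) = 1/110 ≈ 0.0090909)
W(C) = 64 + C² + C/110 (W(C) = (C² + C/110) + 64 = 64 + C² + C/110)
28031/W(-114) - f(-57) = 28031/(64 + (-114)² + (1/110)*(-114)) - 1*(-57)² = 28031/(64 + 12996 - 57/55) - 1*3249 = 28031/(718243/55) - 3249 = 28031*(55/718243) - 3249 = 1541705/718243 - 3249 = -2332029802/718243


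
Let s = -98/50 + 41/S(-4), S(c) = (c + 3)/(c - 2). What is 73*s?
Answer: 445373/25 ≈ 17815.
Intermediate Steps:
S(c) = (3 + c)/(-2 + c)
s = 6101/25 (s = -98/50 + 41/(((3 - 4)/(-2 - 4))) = -98*1/50 + 41/((-1/(-6))) = -49/25 + 41/((-⅙*(-1))) = -49/25 + 41/(⅙) = -49/25 + 41*6 = -49/25 + 246 = 6101/25 ≈ 244.04)
73*s = 73*(6101/25) = 445373/25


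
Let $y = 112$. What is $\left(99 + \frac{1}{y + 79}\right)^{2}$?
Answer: $\frac{357588100}{36481} \approx 9802.0$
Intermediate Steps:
$\left(99 + \frac{1}{y + 79}\right)^{2} = \left(99 + \frac{1}{112 + 79}\right)^{2} = \left(99 + \frac{1}{191}\right)^{2} = \left(\frac{18910}{191}\right)^{2} = \frac{357588100}{36481}$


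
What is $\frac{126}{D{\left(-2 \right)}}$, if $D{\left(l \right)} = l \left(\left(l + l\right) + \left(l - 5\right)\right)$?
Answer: $\frac{63}{11} \approx 5.7273$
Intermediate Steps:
$D{\left(l \right)} = l \left(-5 + 3 l\right)$ ($D{\left(l \right)} = l \left(2 l + \left(-5 + l\right)\right) = l \left(-5 + 3 l\right)$)
$\frac{126}{D{\left(-2 \right)}} = \frac{126}{\left(-2\right) \left(-5 + 3 \left(-2\right)\right)} = \frac{126}{\left(-2\right) \left(-5 - 6\right)} = \frac{126}{\left(-2\right) \left(-11\right)} = \frac{126}{22} = 126 \cdot \frac{1}{22} = \frac{63}{11}$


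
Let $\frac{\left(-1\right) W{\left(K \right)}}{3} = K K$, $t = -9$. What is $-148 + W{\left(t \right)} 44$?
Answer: $-10840$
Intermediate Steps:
$W{\left(K \right)} = - 3 K^{2}$ ($W{\left(K \right)} = - 3 K K = - 3 K^{2}$)
$-148 + W{\left(t \right)} 44 = -148 + - 3 \left(-9\right)^{2} \cdot 44 = -148 + \left(-3\right) 81 \cdot 44 = -148 - 10692 = -10840$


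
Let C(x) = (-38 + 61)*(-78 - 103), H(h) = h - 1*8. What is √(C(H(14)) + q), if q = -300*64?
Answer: I*√23363 ≈ 152.85*I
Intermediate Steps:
H(h) = -8 + h (H(h) = h - 8 = -8 + h)
q = -19200
C(x) = -4163 (C(x) = 23*(-181) = -4163)
√(C(H(14)) + q) = √(-4163 - 19200) = √(-23363) = I*√23363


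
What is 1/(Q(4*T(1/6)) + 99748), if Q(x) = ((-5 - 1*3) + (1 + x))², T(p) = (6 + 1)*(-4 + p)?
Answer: 9/1015381 ≈ 8.8637e-6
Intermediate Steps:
T(p) = -28 + 7*p (T(p) = 7*(-4 + p) = -28 + 7*p)
Q(x) = (-7 + x)² (Q(x) = ((-5 - 3) + (1 + x))² = (-8 + (1 + x))² = (-7 + x)²)
1/(Q(4*T(1/6)) + 99748) = 1/((-7 + 4*(-28 + 7/6))² + 99748) = 1/((-7 + 4*(-161/6))² + 99748) = 1/((-7 - 322/3)² + 99748) = 1/((-343/3)² + 99748) = 1/(117649/9 + 99748) = 1/(1015381/9) = 9/1015381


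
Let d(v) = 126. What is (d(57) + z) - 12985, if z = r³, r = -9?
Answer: -13588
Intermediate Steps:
z = -729 (z = (-9)³ = -729)
(d(57) + z) - 12985 = (126 - 729) - 12985 = -603 - 12985 = -13588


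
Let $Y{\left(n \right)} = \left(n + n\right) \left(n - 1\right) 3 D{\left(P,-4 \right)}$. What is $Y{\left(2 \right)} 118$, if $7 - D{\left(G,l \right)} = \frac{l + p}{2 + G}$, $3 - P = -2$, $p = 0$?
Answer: $\frac{75048}{7} \approx 10721.0$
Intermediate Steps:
$P = 5$ ($P = 3 - -2 = 3 + 2 = 5$)
$D{\left(G,l \right)} = 7 - \frac{l}{2 + G}$ ($D{\left(G,l \right)} = 7 - \frac{l + 0}{2 + G} = 7 - \frac{l}{2 + G}$)
$Y{\left(n \right)} = \frac{318 n \left(-1 + n\right)}{7}$ ($Y{\left(n \right)} = \left(n + n\right) \left(n - 1\right) 3 \frac{14 - -4 + 7 \cdot 5}{2 + 5} = 2 n \left(-1 + n\right) 3 \frac{14 + 4 + 35}{7} = 2 n \left(-1 + n\right) 3 \cdot \frac{1}{7} \cdot 53 = 6 n \left(-1 + n\right) \frac{53}{7} = \frac{318 n \left(-1 + n\right)}{7}$)
$Y{\left(2 \right)} 118 = \frac{318}{7} \cdot 2 \left(-1 + 2\right) 118 = \frac{318}{7} \cdot 2 \cdot 1 \cdot 118 = \frac{636}{7} \cdot 118 = \frac{75048}{7}$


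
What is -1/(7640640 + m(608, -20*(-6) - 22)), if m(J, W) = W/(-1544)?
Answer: -772/5898574031 ≈ -1.3088e-7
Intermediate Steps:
m(J, W) = -W/1544 (m(J, W) = W*(-1/1544) = -W/1544)
-1/(7640640 + m(608, -20*(-6) - 22)) = -1/(7640640 - (-20*(-6) - 22)/1544) = -1/(7640640 - (120 - 22)/1544) = -1/(7640640 - 1/1544*98) = -1/(7640640 - 49/772) = -1/5898574031/772 = -1*772/5898574031 = -772/5898574031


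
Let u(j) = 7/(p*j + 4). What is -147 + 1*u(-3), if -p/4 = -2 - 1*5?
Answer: -11767/80 ≈ -147.09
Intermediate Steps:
p = 28 (p = -4*(-2 - 1*5) = -4*(-2 - 5) = -4*(-7) = 28)
u(j) = 7/(4 + 28*j) (u(j) = 7/(28*j + 4) = 7/(4 + 28*j))
-147 + 1*u(-3) = -147 + 1*(7/(4*(1 + 7*(-3)))) = -147 + 1*(7/(4*(1 - 21))) = -147 + 1*((7/4)/(-20)) = -147 + 1*((7/4)*(-1/20)) = -147 + 1*(-7/80) = -147 - 7/80 = -11767/80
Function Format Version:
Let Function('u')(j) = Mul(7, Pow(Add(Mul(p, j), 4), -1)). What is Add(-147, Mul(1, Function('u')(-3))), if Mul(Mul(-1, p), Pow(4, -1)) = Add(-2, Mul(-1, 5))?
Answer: Rational(-11767, 80) ≈ -147.09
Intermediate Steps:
p = 28 (p = Mul(-4, Add(-2, Mul(-1, 5))) = Mul(-4, Add(-2, -5)) = Mul(-4, -7) = 28)
Function('u')(j) = Mul(7, Pow(Add(4, Mul(28, j)), -1)) (Function('u')(j) = Mul(7, Pow(Add(Mul(28, j), 4), -1)) = Mul(7, Pow(Add(4, Mul(28, j)), -1)))
Add(-147, Mul(1, Function('u')(-3))) = Add(-147, Mul(1, Mul(Rational(7, 4), Pow(Add(1, Mul(7, -3)), -1)))) = Add(-147, Mul(1, Mul(Rational(7, 4), Pow(Add(1, -21), -1)))) = Add(-147, Mul(1, Mul(Rational(7, 4), Pow(-20, -1)))) = Add(-147, Mul(1, Mul(Rational(7, 4), Rational(-1, 20)))) = Add(-147, Mul(1, Rational(-7, 80))) = Add(-147, Rational(-7, 80)) = Rational(-11767, 80)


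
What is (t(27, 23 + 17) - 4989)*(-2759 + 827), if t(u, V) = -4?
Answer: 9646476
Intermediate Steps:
(t(27, 23 + 17) - 4989)*(-2759 + 827) = (-4 - 4989)*(-2759 + 827) = -4993*(-1932) = 9646476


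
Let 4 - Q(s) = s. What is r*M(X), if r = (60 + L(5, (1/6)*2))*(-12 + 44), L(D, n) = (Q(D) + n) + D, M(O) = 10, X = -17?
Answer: 61760/3 ≈ 20587.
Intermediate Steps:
Q(s) = 4 - s
L(D, n) = 4 + n (L(D, n) = ((4 - D) + n) + D = (4 + n - D) + D = 4 + n)
r = 6176/3 (r = (60 + (4 + (1/6)*2))*(-12 + 44) = (60 + (4 + (1*(1/6))*2))*32 = (60 + (4 + (1/6)*2))*32 = (60 + (4 + 1/3))*32 = (60 + 13/3)*32 = (193/3)*32 = 6176/3 ≈ 2058.7)
r*M(X) = (6176/3)*10 = 61760/3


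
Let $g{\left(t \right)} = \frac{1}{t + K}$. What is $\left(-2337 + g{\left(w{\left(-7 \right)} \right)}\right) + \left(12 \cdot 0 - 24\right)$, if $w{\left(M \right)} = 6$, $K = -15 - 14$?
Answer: $- \frac{54304}{23} \approx -2361.0$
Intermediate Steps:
$K = -29$
$g{\left(t \right)} = \frac{1}{-29 + t}$ ($g{\left(t \right)} = \frac{1}{t - 29} = \frac{1}{-29 + t}$)
$\left(-2337 + g{\left(w{\left(-7 \right)} \right)}\right) + \left(12 \cdot 0 - 24\right) = \left(-2337 + \frac{1}{-29 + 6}\right) + \left(12 \cdot 0 - 24\right) = \left(-2337 + \frac{1}{-23}\right) + \left(0 - 24\right) = \left(-2337 - \frac{1}{23}\right) - 24 = - \frac{53752}{23} - 24 = - \frac{54304}{23}$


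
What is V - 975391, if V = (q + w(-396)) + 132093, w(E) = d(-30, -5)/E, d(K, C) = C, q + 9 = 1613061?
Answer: 304822589/396 ≈ 7.6975e+5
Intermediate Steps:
q = 1613052 (q = -9 + 1613061 = 1613052)
w(E) = -5/E
V = 691077425/396 (V = (1613052 - 5/(-396)) + 132093 = (1613052 - 5*(-1/396)) + 132093 = (1613052 + 5/396) + 132093 = 638768597/396 + 132093 = 691077425/396 ≈ 1.7451e+6)
V - 975391 = 691077425/396 - 975391 = 304822589/396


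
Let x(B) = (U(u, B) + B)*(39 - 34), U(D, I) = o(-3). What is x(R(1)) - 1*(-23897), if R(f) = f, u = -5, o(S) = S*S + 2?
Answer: 23957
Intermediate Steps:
o(S) = 2 + S**2 (o(S) = S**2 + 2 = 2 + S**2)
U(D, I) = 11 (U(D, I) = 2 + (-3)**2 = 2 + 9 = 11)
x(B) = 55 + 5*B (x(B) = (11 + B)*(39 - 34) = (11 + B)*5 = 55 + 5*B)
x(R(1)) - 1*(-23897) = (55 + 5*1) - 1*(-23897) = (55 + 5) + 23897 = 60 + 23897 = 23957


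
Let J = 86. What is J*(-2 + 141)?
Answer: 11954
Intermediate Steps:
J*(-2 + 141) = 86*(-2 + 141) = 86*139 = 11954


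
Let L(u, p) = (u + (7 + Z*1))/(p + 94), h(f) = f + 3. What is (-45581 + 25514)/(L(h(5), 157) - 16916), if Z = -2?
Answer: 1678939/1415301 ≈ 1.1863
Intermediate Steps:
h(f) = 3 + f
L(u, p) = (5 + u)/(94 + p) (L(u, p) = (u + (7 - 2*1))/(p + 94) = (u + (7 - 2))/(94 + p) = (u + 5)/(94 + p) = (5 + u)/(94 + p))
(-45581 + 25514)/(L(h(5), 157) - 16916) = (-45581 + 25514)/((5 + (3 + 5))/(94 + 157) - 16916) = -20067/((5 + 8)/251 - 16916) = -20067/((1/251)*13 - 16916) = -20067/(13/251 - 16916) = -20067/(-4245903/251) = -20067*(-251/4245903) = 1678939/1415301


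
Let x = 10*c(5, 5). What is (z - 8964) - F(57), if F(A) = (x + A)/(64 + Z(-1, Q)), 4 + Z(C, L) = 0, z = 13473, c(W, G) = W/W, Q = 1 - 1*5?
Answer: 270473/60 ≈ 4507.9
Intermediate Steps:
Q = -4 (Q = 1 - 5 = -4)
c(W, G) = 1
Z(C, L) = -4 (Z(C, L) = -4 + 0 = -4)
x = 10 (x = 10*1 = 10)
F(A) = ⅙ + A/60 (F(A) = (10 + A)/(64 - 4) = (10 + A)/60 = (10 + A)*(1/60) = ⅙ + A/60)
(z - 8964) - F(57) = (13473 - 8964) - (⅙ + (1/60)*57) = 4509 - (⅙ + 19/20) = 4509 - 1*67/60 = 4509 - 67/60 = 270473/60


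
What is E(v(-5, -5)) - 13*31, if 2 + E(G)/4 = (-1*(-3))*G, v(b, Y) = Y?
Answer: -471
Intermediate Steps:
E(G) = -8 + 12*G (E(G) = -8 + 4*((-1*(-3))*G) = -8 + 4*(3*G) = -8 + 12*G)
E(v(-5, -5)) - 13*31 = (-8 + 12*(-5)) - 13*31 = (-8 - 60) - 403 = -68 - 403 = -471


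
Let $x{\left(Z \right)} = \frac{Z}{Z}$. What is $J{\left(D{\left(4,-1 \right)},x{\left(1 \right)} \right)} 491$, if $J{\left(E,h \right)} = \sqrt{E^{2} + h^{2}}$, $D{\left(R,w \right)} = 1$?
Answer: $491 \sqrt{2} \approx 694.38$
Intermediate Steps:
$x{\left(Z \right)} = 1$
$J{\left(D{\left(4,-1 \right)},x{\left(1 \right)} \right)} 491 = \sqrt{1^{2} + 1^{2}} \cdot 491 = \sqrt{1 + 1} \cdot 491 = \sqrt{2} \cdot 491 = 491 \sqrt{2}$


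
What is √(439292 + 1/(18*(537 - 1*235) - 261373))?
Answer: √28775272452542011/255937 ≈ 662.79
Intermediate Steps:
√(439292 + 1/(18*(537 - 1*235) - 261373)) = √(439292 + 1/(18*(537 - 235) - 261373)) = √(439292 + 1/(18*302 - 261373)) = √(439292 + 1/(5436 - 261373)) = √(439292 + 1/(-255937)) = √(439292 - 1/255937) = √(112431076603/255937) = √28775272452542011/255937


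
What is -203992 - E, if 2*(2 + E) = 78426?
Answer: -243203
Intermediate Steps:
E = 39211 (E = -2 + (1/2)*78426 = -2 + 39213 = 39211)
-203992 - E = -203992 - 1*39211 = -203992 - 39211 = -243203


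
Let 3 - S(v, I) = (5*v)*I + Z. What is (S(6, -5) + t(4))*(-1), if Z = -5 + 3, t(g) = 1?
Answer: -156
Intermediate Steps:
Z = -2
S(v, I) = 5 - 5*I*v (S(v, I) = 3 - ((5*v)*I - 2) = 3 - (5*I*v - 2) = 3 - (-2 + 5*I*v) = 3 + (2 - 5*I*v) = 5 - 5*I*v)
(S(6, -5) + t(4))*(-1) = ((5 - 5*(-5)*6) + 1)*(-1) = ((5 + 150) + 1)*(-1) = (155 + 1)*(-1) = 156*(-1) = -156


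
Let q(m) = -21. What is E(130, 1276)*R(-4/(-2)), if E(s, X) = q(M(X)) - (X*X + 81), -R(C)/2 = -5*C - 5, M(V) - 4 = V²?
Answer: -48848340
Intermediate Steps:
M(V) = 4 + V²
R(C) = 10 + 10*C (R(C) = -2*(-5*C - 5) = -2*(-5 - 5*C) = 10 + 10*C)
E(s, X) = -102 - X² (E(s, X) = -21 - (X*X + 81) = -21 - (X² + 81) = -21 - (81 + X²) = -21 + (-81 - X²) = -102 - X²)
E(130, 1276)*R(-4/(-2)) = (-102 - 1*1276²)*(10 + 10*(-4/(-2))) = (-102 - 1*1628176)*(10 + 10*(-4*(-½))) = (-102 - 1628176)*(10 + 10*2) = -1628278*(10 + 20) = -1628278*30 = -48848340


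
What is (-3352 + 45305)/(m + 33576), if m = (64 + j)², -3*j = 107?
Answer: 377577/309409 ≈ 1.2203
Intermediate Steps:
j = -107/3 (j = -⅓*107 = -107/3 ≈ -35.667)
m = 7225/9 (m = (64 - 107/3)² = (85/3)² = 7225/9 ≈ 802.78)
(-3352 + 45305)/(m + 33576) = (-3352 + 45305)/(7225/9 + 33576) = 41953/(309409/9) = 41953*(9/309409) = 377577/309409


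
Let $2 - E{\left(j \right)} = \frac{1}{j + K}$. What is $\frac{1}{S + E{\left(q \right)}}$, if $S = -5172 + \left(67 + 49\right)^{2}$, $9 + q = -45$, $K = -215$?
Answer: $\frac{269}{2228935} \approx 0.00012069$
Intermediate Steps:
$q = -54$ ($q = -9 - 45 = -54$)
$E{\left(j \right)} = 2 - \frac{1}{-215 + j}$ ($E{\left(j \right)} = 2 - \frac{1}{j - 215} = 2 - \frac{1}{-215 + j}$)
$S = 8284$ ($S = -5172 + 116^{2} = -5172 + 13456 = 8284$)
$\frac{1}{S + E{\left(q \right)}} = \frac{1}{8284 + \frac{-431 + 2 \left(-54\right)}{-215 - 54}} = \frac{1}{8284 + \frac{-431 - 108}{-269}} = \frac{1}{8284 - - \frac{539}{269}} = \frac{1}{8284 + \frac{539}{269}} = \frac{1}{\frac{2228935}{269}} = \frac{269}{2228935}$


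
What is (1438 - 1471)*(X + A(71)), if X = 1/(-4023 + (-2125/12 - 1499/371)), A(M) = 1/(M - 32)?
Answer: -203974441/243317867 ≈ -0.83830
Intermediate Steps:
A(M) = 1/(-32 + M)
X = -4452/18716759 (X = 1/(-4023 + (-2125*1/12 - 1499*1/371)) = 1/(-4023 + (-2125/12 - 1499/371)) = 1/(-4023 - 806363/4452) = 1/(-18716759/4452) = -4452/18716759 ≈ -0.00023786)
(1438 - 1471)*(X + A(71)) = (1438 - 1471)*(-4452/18716759 + 1/(-32 + 71)) = -33*(-4452/18716759 + 1/39) = -33*18543131/729953601 = -203974441/243317867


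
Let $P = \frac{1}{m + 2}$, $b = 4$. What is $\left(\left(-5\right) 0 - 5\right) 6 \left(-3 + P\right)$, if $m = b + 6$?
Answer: $\frac{175}{2} \approx 87.5$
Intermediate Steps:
$m = 10$ ($m = 4 + 6 = 10$)
$P = \frac{1}{12}$ ($P = \frac{1}{10 + 2} = \frac{1}{12} \approx 0.083333$)
$\left(\left(-5\right) 0 - 5\right) 6 \left(-3 + P\right) = \left(\left(-5\right) 0 - 5\right) 6 \left(-3 + \frac{1}{12}\right) = \left(0 - 5\right) 6 \left(- \frac{35}{12}\right) = \left(-5\right) 6 \left(- \frac{35}{12}\right) = \left(-30\right) \left(- \frac{35}{12}\right) = \frac{175}{2}$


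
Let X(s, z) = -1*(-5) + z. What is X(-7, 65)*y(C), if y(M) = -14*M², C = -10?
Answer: -98000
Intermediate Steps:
X(s, z) = 5 + z
X(-7, 65)*y(C) = (5 + 65)*(-14*(-10)²) = 70*(-14*100) = 70*(-1400) = -98000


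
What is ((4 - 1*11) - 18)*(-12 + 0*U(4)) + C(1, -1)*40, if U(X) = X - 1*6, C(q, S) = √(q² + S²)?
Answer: 300 + 40*√2 ≈ 356.57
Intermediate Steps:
C(q, S) = √(S² + q²)
U(X) = -6 + X (U(X) = X - 6 = -6 + X)
((4 - 1*11) - 18)*(-12 + 0*U(4)) + C(1, -1)*40 = ((4 - 1*11) - 18)*(-12 + 0*(-6 + 4)) + √((-1)² + 1²)*40 = ((4 - 11) - 18)*(-12 + 0*(-2)) + √(1 + 1)*40 = (-7 - 18)*(-12 + 0) + √2*40 = -25*(-12) + 40*√2 = 300 + 40*√2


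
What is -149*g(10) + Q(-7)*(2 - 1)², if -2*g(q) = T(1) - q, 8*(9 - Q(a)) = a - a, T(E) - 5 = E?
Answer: -289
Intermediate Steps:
T(E) = 5 + E
Q(a) = 9 (Q(a) = 9 - (a - a)/8 = 9 - ⅛*0 = 9 + 0 = 9)
g(q) = -3 + q/2 (g(q) = -((5 + 1) - q)/2 = -(6 - q)/2 = -3 + q/2)
-149*g(10) + Q(-7)*(2 - 1)² = -149*(-3 + (½)*10) + 9*(2 - 1)² = -149*(-3 + 5) + 9*1² = -149*2 + 9*1 = -298 + 9 = -289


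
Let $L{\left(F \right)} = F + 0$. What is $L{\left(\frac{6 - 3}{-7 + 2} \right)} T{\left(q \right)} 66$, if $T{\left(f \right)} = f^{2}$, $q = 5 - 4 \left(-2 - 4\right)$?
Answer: $- \frac{166518}{5} \approx -33304.0$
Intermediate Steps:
$q = 29$ ($q = 5 - -24 = 5 + 24 = 29$)
$L{\left(F \right)} = F$
$L{\left(\frac{6 - 3}{-7 + 2} \right)} T{\left(q \right)} 66 = \frac{6 - 3}{-7 + 2} \cdot 29^{2} \cdot 66 = \frac{3}{-5} \cdot 841 \cdot 66 = 3 \left(- \frac{1}{5}\right) 841 \cdot 66 = \left(- \frac{3}{5}\right) 841 \cdot 66 = \left(- \frac{2523}{5}\right) 66 = - \frac{166518}{5}$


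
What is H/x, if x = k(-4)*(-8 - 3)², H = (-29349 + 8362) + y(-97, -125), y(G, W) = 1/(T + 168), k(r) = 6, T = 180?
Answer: -7303475/252648 ≈ -28.908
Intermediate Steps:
y(G, W) = 1/348 (y(G, W) = 1/(180 + 168) = 1/348)
H = -7303475/348 (H = (-29349 + 8362) + 1/348 = -20987 + 1/348 = -7303475/348 ≈ -20987.)
x = 726 (x = 6*(-8 - 3)² = 6*(-11)² = 6*121 = 726)
H/x = -7303475/348/726 = -7303475/348*1/726 = -7303475/252648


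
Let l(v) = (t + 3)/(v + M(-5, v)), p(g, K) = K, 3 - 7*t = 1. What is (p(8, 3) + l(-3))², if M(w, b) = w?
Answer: 21025/3136 ≈ 6.7044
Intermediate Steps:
t = 2/7 (t = 3/7 - ⅐*1 = 3/7 - ⅐ = 2/7 ≈ 0.28571)
l(v) = 23/(7*(-5 + v)) (l(v) = (2/7 + 3)/(v - 5) = 23/(7*(-5 + v)))
(p(8, 3) + l(-3))² = (3 + 23/(7*(-5 - 3)))² = (3 + (23/7)/(-8))² = (3 + (23/7)*(-⅛))² = (3 - 23/56)² = (145/56)² = 21025/3136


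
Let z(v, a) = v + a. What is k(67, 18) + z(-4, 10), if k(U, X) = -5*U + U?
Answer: -262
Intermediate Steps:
z(v, a) = a + v
k(U, X) = -4*U
k(67, 18) + z(-4, 10) = -4*67 + (10 - 4) = -268 + 6 = -262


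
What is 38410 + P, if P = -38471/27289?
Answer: 1048132019/27289 ≈ 38409.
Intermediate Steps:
P = -38471/27289 (P = -38471*1/27289 = -38471/27289 ≈ -1.4098)
38410 + P = 38410 - 38471/27289 = 1048132019/27289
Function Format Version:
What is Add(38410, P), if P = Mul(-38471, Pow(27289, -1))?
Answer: Rational(1048132019, 27289) ≈ 38409.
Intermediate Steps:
P = Rational(-38471, 27289) (P = Mul(-38471, Rational(1, 27289)) = Rational(-38471, 27289) ≈ -1.4098)
Add(38410, P) = Add(38410, Rational(-38471, 27289)) = Rational(1048132019, 27289)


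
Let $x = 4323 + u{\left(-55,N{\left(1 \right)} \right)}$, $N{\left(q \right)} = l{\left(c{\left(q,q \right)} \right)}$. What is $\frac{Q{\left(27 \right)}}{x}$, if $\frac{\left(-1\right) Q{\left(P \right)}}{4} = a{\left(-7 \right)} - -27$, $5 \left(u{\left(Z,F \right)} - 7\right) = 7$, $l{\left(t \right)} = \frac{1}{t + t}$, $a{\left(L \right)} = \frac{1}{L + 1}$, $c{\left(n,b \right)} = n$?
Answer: $- \frac{1610}{64971} \approx -0.02478$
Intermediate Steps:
$a{\left(L \right)} = \frac{1}{1 + L}$
$l{\left(t \right)} = \frac{1}{2 t}$
$N{\left(q \right)} = \frac{1}{2 q}$
$u{\left(Z,F \right)} = \frac{42}{5}$ ($u{\left(Z,F \right)} = 7 + \frac{1}{5} \cdot 7 = 7 + \frac{7}{5} = \frac{42}{5}$)
$Q{\left(P \right)} = - \frac{322}{3}$ ($Q{\left(P \right)} = - 4 \left(\frac{1}{1 - 7} - -27\right) = - 4 \left(\frac{1}{-6} + 27\right) = - 4 \left(- \frac{1}{6} + 27\right) = \left(-4\right) \frac{161}{6} = - \frac{322}{3}$)
$x = \frac{21657}{5}$ ($x = 4323 + \frac{42}{5} = \frac{21657}{5} \approx 4331.4$)
$\frac{Q{\left(27 \right)}}{x} = - \frac{322}{3 \cdot \frac{21657}{5}} = \left(- \frac{322}{3}\right) \frac{5}{21657} = - \frac{1610}{64971}$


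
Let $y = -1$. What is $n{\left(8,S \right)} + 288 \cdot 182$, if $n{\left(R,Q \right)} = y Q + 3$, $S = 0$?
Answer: $52419$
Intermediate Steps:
$n{\left(R,Q \right)} = 3 - Q$ ($n{\left(R,Q \right)} = - Q + 3 = 3 - Q$)
$n{\left(8,S \right)} + 288 \cdot 182 = \left(3 - 0\right) + 288 \cdot 182 = \left(3 + 0\right) + 52416 = 3 + 52416 = 52419$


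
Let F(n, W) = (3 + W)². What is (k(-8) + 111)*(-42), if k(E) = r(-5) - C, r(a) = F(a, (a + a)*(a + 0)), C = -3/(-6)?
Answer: -122619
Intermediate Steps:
C = ½ (C = -3*(-⅙) = ½ ≈ 0.50000)
r(a) = (3 + 2*a²)² (r(a) = (3 + (a + a)*(a + 0))² = (3 + (2*a)*a)² = (3 + 2*a²)²)
k(E) = 5617/2 (k(E) = (3 + 2*(-5)²)² - 1*½ = (3 + 2*25)² - ½ = (3 + 50)² - ½ = 53² - ½ = 2809 - ½ = 5617/2)
(k(-8) + 111)*(-42) = (5617/2 + 111)*(-42) = (5839/2)*(-42) = -122619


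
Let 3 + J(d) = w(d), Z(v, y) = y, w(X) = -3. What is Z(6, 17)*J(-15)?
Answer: -102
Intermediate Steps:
J(d) = -6 (J(d) = -3 - 3 = -6)
Z(6, 17)*J(-15) = 17*(-6) = -102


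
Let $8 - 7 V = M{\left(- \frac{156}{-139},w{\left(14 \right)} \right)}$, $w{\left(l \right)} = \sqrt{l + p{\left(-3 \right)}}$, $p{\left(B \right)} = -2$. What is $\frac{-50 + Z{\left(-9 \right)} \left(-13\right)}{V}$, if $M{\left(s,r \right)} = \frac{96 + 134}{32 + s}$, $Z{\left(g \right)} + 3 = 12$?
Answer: $- \frac{2691038}{2431} \approx -1107.0$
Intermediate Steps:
$Z{\left(g \right)} = 9$ ($Z{\left(g \right)} = -3 + 12 = 9$)
$w{\left(l \right)} = \sqrt{-2 + l}$ ($w{\left(l \right)} = \sqrt{l - 2} = \sqrt{-2 + l}$)
$M{\left(s,r \right)} = \frac{230}{32 + s}$
$V = \frac{2431}{16114}$ ($V = \frac{8}{7} - \frac{230 \frac{1}{32 - \frac{156}{-139}}}{7} = \frac{8}{7} - \frac{230 \frac{1}{32 - - \frac{156}{139}}}{7} = \frac{8}{7} - \frac{230 \frac{1}{32 + \frac{156}{139}}}{7} = \frac{8}{7} - \frac{230 \frac{1}{\frac{4604}{139}}}{7} = \frac{8}{7} - \frac{230 \cdot \frac{139}{4604}}{7} = \frac{8}{7} - \frac{15985}{16114} = \frac{2431}{16114} \approx 0.15086$)
$\frac{-50 + Z{\left(-9 \right)} \left(-13\right)}{V} = \frac{-50 + 9 \left(-13\right)}{\frac{2431}{16114}} = \left(-50 - 117\right) \frac{16114}{2431} = \left(-167\right) \frac{16114}{2431} = - \frac{2691038}{2431}$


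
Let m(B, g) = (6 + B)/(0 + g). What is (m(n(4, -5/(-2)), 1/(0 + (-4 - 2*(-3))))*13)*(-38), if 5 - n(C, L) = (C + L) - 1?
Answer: -5434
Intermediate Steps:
n(C, L) = 6 - C - L (n(C, L) = 5 - ((C + L) - 1) = 5 - (-1 + C + L) = 5 + (1 - C - L) = 6 - C - L)
m(B, g) = (6 + B)/g
(m(n(4, -5/(-2)), 1/(0 + (-4 - 2*(-3))))*13)*(-38) = (((6 + (6 - 1*4 - (-5)/(-2)))/(1/(0 + (-4 - 2*(-3)))))*13)*(-38) = (((6 + (6 - 4 - (-5)*(-1)/2))/(1/(0 + (-4 + 6))))*13)*(-38) = (((6 + (6 - 4 - 1*5/2))/(1/(0 + 2)))*13)*(-38) = (((6 + (6 - 4 - 5/2))/(1/2))*13)*(-38) = (((6 - ½)/(½))*13)*(-38) = ((2*(11/2))*13)*(-38) = (11*13)*(-38) = 143*(-38) = -5434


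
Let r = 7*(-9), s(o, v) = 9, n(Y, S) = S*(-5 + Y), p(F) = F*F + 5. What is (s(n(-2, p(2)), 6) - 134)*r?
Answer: 7875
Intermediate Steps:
p(F) = 5 + F**2 (p(F) = F**2 + 5 = 5 + F**2)
r = -63
(s(n(-2, p(2)), 6) - 134)*r = (9 - 134)*(-63) = -125*(-63) = 7875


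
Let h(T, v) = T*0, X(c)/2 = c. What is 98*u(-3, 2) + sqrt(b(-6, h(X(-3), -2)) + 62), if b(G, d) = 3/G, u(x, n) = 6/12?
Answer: 49 + sqrt(246)/2 ≈ 56.842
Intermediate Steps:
u(x, n) = 1/2 (u(x, n) = 6*(1/12) = 1/2)
X(c) = 2*c
h(T, v) = 0
98*u(-3, 2) + sqrt(b(-6, h(X(-3), -2)) + 62) = 98*(1/2) + sqrt(3/(-6) + 62) = 49 + sqrt(3*(-1/6) + 62) = 49 + sqrt(-1/2 + 62) = 49 + sqrt(123/2) = 49 + sqrt(246)/2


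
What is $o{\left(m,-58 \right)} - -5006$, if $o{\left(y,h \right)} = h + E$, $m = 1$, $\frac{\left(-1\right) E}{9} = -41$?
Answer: $5317$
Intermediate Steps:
$E = 369$ ($E = \left(-9\right) \left(-41\right) = 369$)
$o{\left(y,h \right)} = 369 + h$ ($o{\left(y,h \right)} = h + 369 = 369 + h$)
$o{\left(m,-58 \right)} - -5006 = \left(369 - 58\right) - -5006 = 311 + 5006 = 5317$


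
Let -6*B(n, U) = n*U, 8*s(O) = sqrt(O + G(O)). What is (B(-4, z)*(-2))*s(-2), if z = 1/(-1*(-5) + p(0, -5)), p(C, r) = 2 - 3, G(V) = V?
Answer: -I/12 ≈ -0.083333*I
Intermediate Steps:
p(C, r) = -1
s(O) = sqrt(2)*sqrt(O)/8 (s(O) = sqrt(O + O)/8 = sqrt(2*O)/8 = (sqrt(2)*sqrt(O))/8 = sqrt(2)*sqrt(O)/8)
z = 1/4 (z = 1/(-1*(-5) - 1) = 1/(5 - 1) = 1/4 ≈ 0.25000)
B(n, U) = -U*n/6 (B(n, U) = -n*U/6 = -U*n/6)
(B(-4, z)*(-2))*s(-2) = (-1/6*1/4*(-4)*(-2))*(sqrt(2)*sqrt(-2)/8) = ((1/6)*(-2))*(sqrt(2)*(I*sqrt(2))/8) = -I/12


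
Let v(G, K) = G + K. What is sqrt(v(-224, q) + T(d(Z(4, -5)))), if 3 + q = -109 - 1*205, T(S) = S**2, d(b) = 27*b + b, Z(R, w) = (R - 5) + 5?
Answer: sqrt(12003) ≈ 109.56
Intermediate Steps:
Z(R, w) = R (Z(R, w) = (-5 + R) + 5 = R)
d(b) = 28*b
q = -317 (q = -3 + (-109 - 1*205) = -3 + (-109 - 205) = -3 - 314 = -317)
sqrt(v(-224, q) + T(d(Z(4, -5)))) = sqrt((-224 - 317) + (28*4)**2) = sqrt(-541 + 112**2) = sqrt(-541 + 12544) = sqrt(12003)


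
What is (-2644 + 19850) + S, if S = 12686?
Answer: 29892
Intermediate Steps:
(-2644 + 19850) + S = (-2644 + 19850) + 12686 = 17206 + 12686 = 29892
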